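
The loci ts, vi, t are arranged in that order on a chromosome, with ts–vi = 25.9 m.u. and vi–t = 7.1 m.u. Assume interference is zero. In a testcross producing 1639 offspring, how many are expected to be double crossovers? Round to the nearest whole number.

30

Map distances give recombination frequencies of 0.259 and 0.071 for the two intervals.
With no interference, expected double-crossover frequency = 0.259 × 0.071 = 0.01839.
Expected number = 0.01839 × 1639 = 30.14 ≈ 30.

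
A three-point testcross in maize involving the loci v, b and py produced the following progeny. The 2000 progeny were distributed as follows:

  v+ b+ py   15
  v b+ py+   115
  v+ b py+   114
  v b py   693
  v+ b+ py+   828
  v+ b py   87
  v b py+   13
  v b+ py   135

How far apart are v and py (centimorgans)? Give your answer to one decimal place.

11.5 centimorgans

The two most frequent reciprocal classes, v+ b+ py+ and v b py, are the parental types, so the F1 was v+ b+ py+ / v b py.
The two rarest classes, v+ b+ py and v b py+, are the double crossovers. Comparing them with the parentals, only the py allele has switched, so py is the middle locus and the order is b – py – v.
Crossovers in the py–v interval produce the single-crossover classes v b+ py+ and v+ b py (115 + 87 = 202) plus the double crossovers (28).
RF(py–v) = (202 + 28) / 2000 = 230/2000 = 0.1150 → 11.5 centimorgans.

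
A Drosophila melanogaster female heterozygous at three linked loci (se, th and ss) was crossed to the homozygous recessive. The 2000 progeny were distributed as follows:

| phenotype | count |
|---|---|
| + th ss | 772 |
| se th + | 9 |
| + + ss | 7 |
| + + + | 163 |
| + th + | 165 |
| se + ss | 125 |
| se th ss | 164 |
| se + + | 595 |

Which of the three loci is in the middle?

th

The two most frequent reciprocal classes, + th ss and se + +, are the parental types, so the F1 was + th ss / se + +.
The two rarest classes, + + ss and se th +, are the double crossovers. Comparing them with the parentals, only the th allele has switched, so th is the middle locus and the order is ss – th – se.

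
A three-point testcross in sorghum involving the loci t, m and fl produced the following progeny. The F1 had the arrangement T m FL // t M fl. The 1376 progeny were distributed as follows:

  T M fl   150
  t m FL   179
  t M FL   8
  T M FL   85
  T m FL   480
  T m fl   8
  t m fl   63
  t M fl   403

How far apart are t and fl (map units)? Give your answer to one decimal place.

The two rarest classes, T m fl and t M FL, are the double crossovers. Comparing them with the parentals, only the fl allele has switched, so fl is the middle locus and the order is t – fl – m.
Crossovers in the t–fl interval produce the single-crossover classes t m FL and T M fl (179 + 150 = 329) plus the double crossovers (16).
RF(t–fl) = (329 + 16) / 1376 = 345/1376 = 0.2507 → 25.1 map units.

25.1 map units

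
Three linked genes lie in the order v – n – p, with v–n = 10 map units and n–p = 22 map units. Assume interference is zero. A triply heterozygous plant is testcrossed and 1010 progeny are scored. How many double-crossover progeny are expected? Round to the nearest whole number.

Map distances give recombination frequencies of 0.100 and 0.220 for the two intervals.
With no interference, expected double-crossover frequency = 0.100 × 0.220 = 0.02200.
Expected number = 0.02200 × 1010 = 22.22 ≈ 22.

22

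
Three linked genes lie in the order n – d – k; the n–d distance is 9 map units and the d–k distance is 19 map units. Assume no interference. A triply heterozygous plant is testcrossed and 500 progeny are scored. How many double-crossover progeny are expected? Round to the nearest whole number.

Map distances give recombination frequencies of 0.090 and 0.190 for the two intervals.
With no interference, expected double-crossover frequency = 0.090 × 0.190 = 0.01710.
Expected number = 0.01710 × 500 = 8.55 ≈ 9.

9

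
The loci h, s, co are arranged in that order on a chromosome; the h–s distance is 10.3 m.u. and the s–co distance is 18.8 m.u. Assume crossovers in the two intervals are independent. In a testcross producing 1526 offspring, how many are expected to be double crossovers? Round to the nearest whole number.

Map distances give recombination frequencies of 0.103 and 0.188 for the two intervals.
With no interference, expected double-crossover frequency = 0.103 × 0.188 = 0.01936.
Expected number = 0.01936 × 1526 = 29.55 ≈ 30.

30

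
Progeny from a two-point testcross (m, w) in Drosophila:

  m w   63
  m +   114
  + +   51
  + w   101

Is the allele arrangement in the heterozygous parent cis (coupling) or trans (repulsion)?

The two most frequent classes are + w (101) and m + (114); these are the parental (non-recombinant) types.
So the F1 carried + w on one chromosome and m + on the other — the recessive alleles are on opposite chromosomes (trans / repulsion).

trans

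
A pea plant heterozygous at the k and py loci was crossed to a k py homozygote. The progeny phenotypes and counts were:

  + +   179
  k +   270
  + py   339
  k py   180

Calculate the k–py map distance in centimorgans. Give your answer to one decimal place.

The two most frequent classes, + py (339) and k + (270), are the parental types, so the F1 was + py / k +.
The recombinant classes are + + and k py: 179 + 180 = 359.
Recombination frequency = 359/968 = 0.3709 ≈ 37.1%, i.e. 37.1 centimorgans.

37.1 centimorgans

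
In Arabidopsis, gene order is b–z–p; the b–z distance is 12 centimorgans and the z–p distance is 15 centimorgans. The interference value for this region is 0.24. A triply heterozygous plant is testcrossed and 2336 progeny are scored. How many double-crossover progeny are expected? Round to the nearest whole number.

32

Map distances give recombination frequencies of 0.120 and 0.150 for the two intervals.
With interference 0.24 (so coincidence = 0.76), expected double-crossover frequency = 0.120 × 0.150 × 0.76 = 0.01368.
Expected number = 0.01368 × 2336 = 31.96 ≈ 32.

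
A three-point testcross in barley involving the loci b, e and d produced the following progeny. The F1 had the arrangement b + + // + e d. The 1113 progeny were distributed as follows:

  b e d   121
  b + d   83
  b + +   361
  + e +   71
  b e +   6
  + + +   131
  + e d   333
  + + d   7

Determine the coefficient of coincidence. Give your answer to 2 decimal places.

The two rarest classes, b e + and + + d, are the double crossovers. Comparing them with the parentals, only the e allele has switched, so e is the middle locus and the order is d – e – b.
d–e: (154 + 13)/1113 = 0.1500; e–b: (252 + 13)/1113 = 0.2381.
Expected DCO frequency = 0.1500 × 0.2381 ≈ 0.03571; observed = 13/1113 ≈ 0.01168.
Coefficient of coincidence = 0.01168/0.03571 ≈ 0.33.

0.33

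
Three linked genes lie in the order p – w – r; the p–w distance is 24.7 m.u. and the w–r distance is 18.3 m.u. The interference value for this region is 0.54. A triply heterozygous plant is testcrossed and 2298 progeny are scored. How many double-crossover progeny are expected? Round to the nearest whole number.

Map distances give recombination frequencies of 0.247 and 0.183 for the two intervals.
With interference 0.54 (so coincidence = 0.46), expected double-crossover frequency = 0.247 × 0.183 × 0.46 = 0.02079.
Expected number = 0.02079 × 2298 = 47.78 ≈ 48.

48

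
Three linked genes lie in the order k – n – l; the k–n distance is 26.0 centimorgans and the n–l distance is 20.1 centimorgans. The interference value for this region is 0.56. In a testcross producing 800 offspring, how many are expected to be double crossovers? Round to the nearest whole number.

Map distances give recombination frequencies of 0.260 and 0.201 for the two intervals.
With interference 0.56 (so coincidence = 0.44), expected double-crossover frequency = 0.260 × 0.201 × 0.44 = 0.02299.
Expected number = 0.02299 × 800 = 18.40 ≈ 18.

18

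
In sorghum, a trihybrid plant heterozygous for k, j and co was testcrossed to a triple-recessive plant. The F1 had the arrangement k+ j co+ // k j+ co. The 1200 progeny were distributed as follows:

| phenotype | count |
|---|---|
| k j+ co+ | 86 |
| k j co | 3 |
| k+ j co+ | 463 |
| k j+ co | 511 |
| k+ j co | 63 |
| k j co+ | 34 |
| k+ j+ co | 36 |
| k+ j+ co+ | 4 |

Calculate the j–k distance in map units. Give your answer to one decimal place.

6.4 map units

The two rarest classes, k+ j+ co+ and k j co, are the double crossovers. Comparing them with the parentals, only the j allele has switched, so j is the middle locus and the order is co – j – k.
Crossovers in the j–k interval produce the single-crossover classes k j co+ and k+ j+ co (34 + 36 = 70) plus the double crossovers (7).
RF(j–k) = (70 + 7) / 1200 = 77/1200 = 0.0642 → 6.4 map units.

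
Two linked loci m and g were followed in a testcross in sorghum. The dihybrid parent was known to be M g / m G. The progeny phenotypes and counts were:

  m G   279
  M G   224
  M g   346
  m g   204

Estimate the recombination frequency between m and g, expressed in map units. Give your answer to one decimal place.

The recombinant classes are M G and m g: 224 + 204 = 428.
Recombination frequency = 428/1053 = 0.4065 ≈ 40.6%, i.e. 40.6 map units.

40.6 map units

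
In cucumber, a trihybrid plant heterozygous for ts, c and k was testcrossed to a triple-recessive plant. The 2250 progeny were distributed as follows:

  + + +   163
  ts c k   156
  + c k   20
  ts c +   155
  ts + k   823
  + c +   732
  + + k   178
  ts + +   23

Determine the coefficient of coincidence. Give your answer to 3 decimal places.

0.711

The two most frequent reciprocal classes, + c + and ts + k, are the parental types, so the F1 was + c + / ts + k.
The two rarest classes, + c k and ts + +, are the double crossovers. Comparing them with the parentals, only the k allele has switched, so k is the middle locus and the order is ts – k – c.
ts–k: (333 + 43)/2250 = 0.1671; k–c: (319 + 43)/2250 = 0.1609.
Expected DCO frequency = 0.1671 × 0.1609 ≈ 0.02689; observed = 43/2250 ≈ 0.01911.
Coefficient of coincidence = 0.01911/0.02689 ≈ 0.711.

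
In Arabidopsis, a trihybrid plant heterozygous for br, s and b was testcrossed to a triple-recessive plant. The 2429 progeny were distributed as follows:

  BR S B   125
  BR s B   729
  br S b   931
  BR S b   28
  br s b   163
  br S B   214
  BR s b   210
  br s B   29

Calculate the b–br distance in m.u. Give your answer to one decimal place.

19.8 m.u.

The two most frequent reciprocal classes, br S b and BR s B, are the parental types, so the F1 was br S b / BR s B.
The two rarest classes, BR S b and br s B, are the double crossovers. Comparing them with the parentals, only the br allele has switched, so br is the middle locus and the order is s – br – b.
Crossovers in the br–b interval produce the single-crossover classes br S B and BR s b (214 + 210 = 424) plus the double crossovers (57).
RF(br–b) = (424 + 57) / 2429 = 481/2429 = 0.1980 → 19.8 m.u.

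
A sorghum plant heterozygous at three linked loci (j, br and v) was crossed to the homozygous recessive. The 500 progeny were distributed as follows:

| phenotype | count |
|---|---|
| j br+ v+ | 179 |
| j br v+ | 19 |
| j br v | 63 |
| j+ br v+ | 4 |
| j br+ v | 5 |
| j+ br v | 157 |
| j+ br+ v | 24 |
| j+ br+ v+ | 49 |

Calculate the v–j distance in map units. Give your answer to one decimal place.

The two most frequent reciprocal classes, j+ br v and j br+ v+, are the parental types, so the F1 was j+ br v / j br+ v+.
The two rarest classes, j+ br v+ and j br+ v, are the double crossovers. Comparing them with the parentals, only the v allele has switched, so v is the middle locus and the order is j – v – br.
Crossovers in the j–v interval produce the single-crossover classes j br v and j+ br+ v+ (63 + 49 = 112) plus the double crossovers (9).
RF(j–v) = (112 + 9) / 500 = 121/500 = 0.2420 → 24.2 map units.

24.2 map units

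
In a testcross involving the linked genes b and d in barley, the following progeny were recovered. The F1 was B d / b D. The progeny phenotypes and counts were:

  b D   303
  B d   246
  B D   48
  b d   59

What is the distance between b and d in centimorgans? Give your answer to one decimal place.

The recombinant classes are B D and b d: 48 + 59 = 107.
Recombination frequency = 107/656 = 0.1631 ≈ 16.3%, i.e. 16.3 centimorgans.

16.3 centimorgans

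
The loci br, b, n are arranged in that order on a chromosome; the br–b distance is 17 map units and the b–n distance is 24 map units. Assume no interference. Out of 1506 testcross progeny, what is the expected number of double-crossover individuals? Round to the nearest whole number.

61

Map distances give recombination frequencies of 0.170 and 0.240 for the two intervals.
With no interference, expected double-crossover frequency = 0.170 × 0.240 = 0.04080.
Expected number = 0.04080 × 1506 = 61.44 ≈ 61.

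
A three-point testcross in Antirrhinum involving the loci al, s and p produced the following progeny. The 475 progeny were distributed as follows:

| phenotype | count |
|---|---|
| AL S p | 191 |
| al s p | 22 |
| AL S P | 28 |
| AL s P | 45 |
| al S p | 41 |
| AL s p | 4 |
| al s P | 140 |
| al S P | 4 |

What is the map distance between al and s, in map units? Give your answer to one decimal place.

The two most frequent reciprocal classes, al s P and AL S p, are the parental types, so the F1 was al s P / AL S p.
The two rarest classes, al S P and AL s p, are the double crossovers. Comparing them with the parentals, only the s allele has switched, so s is the middle locus and the order is al – s – p.
Crossovers in the al–s interval produce the single-crossover classes AL s P and al S p (45 + 41 = 86) plus the double crossovers (8).
RF(al–s) = (86 + 8) / 475 = 94/475 = 0.1979 → 19.8 map units.

19.8 map units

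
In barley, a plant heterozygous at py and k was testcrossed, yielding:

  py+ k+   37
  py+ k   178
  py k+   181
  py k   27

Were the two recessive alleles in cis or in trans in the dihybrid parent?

The two most frequent classes are py+ k (178) and py k+ (181); these are the parental (non-recombinant) types.
So the F1 carried py+ k on one chromosome and py k+ on the other — the recessive alleles are on opposite chromosomes (trans / repulsion).

trans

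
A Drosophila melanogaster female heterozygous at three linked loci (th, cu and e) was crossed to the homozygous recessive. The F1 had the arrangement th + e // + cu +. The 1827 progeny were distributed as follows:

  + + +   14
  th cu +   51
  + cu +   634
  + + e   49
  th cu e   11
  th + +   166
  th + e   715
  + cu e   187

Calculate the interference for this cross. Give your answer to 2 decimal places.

0.03

The two rarest classes, th cu e and + + +, are the double crossovers. Comparing them with the parentals, only the cu allele has switched, so cu is the middle locus and the order is e – cu – th.
e–cu: (353 + 25)/1827 = 0.2069; cu–th: (100 + 25)/1827 = 0.0684.
Expected DCO frequency = 0.2069 × 0.0684 ≈ 0.01415; observed = 25/1827 ≈ 0.01368.
Coefficient of coincidence = 0.01368/0.01415 ≈ 0.97; interference = 1 − 0.97 = 0.03.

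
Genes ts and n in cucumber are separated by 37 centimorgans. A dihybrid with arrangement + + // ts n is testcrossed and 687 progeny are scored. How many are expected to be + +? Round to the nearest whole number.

216

A map distance of 37 centimorgans corresponds to a recombination frequency of 0.370.
The F1 is + + / ts n, so + + is a parental gamete class with expected frequency (1 − r)/2 = 0.630/2 = 0.3150.
Expected number = 0.3150 × 687 = 216.41 ≈ 216.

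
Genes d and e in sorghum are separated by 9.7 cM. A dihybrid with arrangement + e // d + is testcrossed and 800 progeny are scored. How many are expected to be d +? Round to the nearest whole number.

361

A map distance of 9.7 cM corresponds to a recombination frequency of 0.097.
The F1 is + e / d +, so d + is a parental gamete class with expected frequency (1 − r)/2 = 0.903/2 = 0.4515.
Expected number = 0.4515 × 800 = 361.20 ≈ 361.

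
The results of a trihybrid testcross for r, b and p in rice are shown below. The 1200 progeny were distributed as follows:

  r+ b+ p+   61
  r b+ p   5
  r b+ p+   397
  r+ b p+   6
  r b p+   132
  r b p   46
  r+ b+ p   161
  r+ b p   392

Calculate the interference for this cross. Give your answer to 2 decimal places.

0.63

The two most frequent reciprocal classes, r b+ p+ and r+ b p, are the parental types, so the F1 was r b+ p+ / r+ b p.
The two rarest classes, r b+ p and r+ b p+, are the double crossovers. Comparing them with the parentals, only the p allele has switched, so p is the middle locus and the order is r – p – b.
r–p: (107 + 11)/1200 = 0.0983; p–b: (293 + 11)/1200 = 0.2533.
Expected DCO frequency = 0.0983 × 0.2533 ≈ 0.02490; observed = 11/1200 ≈ 0.00917.
Coefficient of coincidence = 0.00917/0.02490 ≈ 0.37; interference = 1 − 0.37 = 0.63.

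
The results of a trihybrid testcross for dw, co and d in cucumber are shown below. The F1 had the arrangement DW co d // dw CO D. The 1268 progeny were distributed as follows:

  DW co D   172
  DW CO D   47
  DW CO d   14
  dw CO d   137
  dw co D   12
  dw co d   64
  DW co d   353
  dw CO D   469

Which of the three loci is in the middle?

The two rarest classes, DW CO d and dw co D, are the double crossovers. Comparing them with the parentals, only the co allele has switched, so co is the middle locus and the order is d – co – dw.

co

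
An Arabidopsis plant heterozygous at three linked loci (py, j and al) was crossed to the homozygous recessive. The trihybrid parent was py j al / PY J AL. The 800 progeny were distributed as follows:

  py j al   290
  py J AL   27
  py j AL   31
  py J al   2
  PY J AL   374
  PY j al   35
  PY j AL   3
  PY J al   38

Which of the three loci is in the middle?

j

The two rarest classes, py J al and PY j AL, are the double crossovers. Comparing them with the parentals, only the j allele has switched, so j is the middle locus and the order is al – j – py.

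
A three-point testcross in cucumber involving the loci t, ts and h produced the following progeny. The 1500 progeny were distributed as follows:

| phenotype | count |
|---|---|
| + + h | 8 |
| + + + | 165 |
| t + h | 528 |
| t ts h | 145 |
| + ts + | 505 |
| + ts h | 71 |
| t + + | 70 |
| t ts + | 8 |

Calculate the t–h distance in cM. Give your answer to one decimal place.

10.5 cM

The two most frequent reciprocal classes, + ts + and t + h, are the parental types, so the F1 was + ts + / t + h.
The two rarest classes, t ts + and + + h, are the double crossovers. Comparing them with the parentals, only the t allele has switched, so t is the middle locus and the order is ts – t – h.
Crossovers in the t–h interval produce the single-crossover classes + ts h and t + + (71 + 70 = 141) plus the double crossovers (16).
RF(t–h) = (141 + 16) / 1500 = 157/1500 = 0.1047 → 10.5 cM.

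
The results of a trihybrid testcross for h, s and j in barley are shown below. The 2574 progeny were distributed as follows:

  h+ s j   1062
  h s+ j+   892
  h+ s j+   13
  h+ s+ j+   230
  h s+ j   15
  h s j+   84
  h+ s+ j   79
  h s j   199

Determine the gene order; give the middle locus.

j

The two most frequent reciprocal classes, h s+ j+ and h+ s j, are the parental types, so the F1 was h s+ j+ / h+ s j.
The two rarest classes, h s+ j and h+ s j+, are the double crossovers. Comparing them with the parentals, only the j allele has switched, so j is the middle locus and the order is s – j – h.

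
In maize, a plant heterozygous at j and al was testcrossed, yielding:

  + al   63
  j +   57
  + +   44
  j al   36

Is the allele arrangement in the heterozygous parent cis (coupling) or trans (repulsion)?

The two most frequent classes are + al (63) and j + (57); these are the parental (non-recombinant) types.
So the F1 carried + al on one chromosome and j + on the other — the recessive alleles are on opposite chromosomes (trans / repulsion).

trans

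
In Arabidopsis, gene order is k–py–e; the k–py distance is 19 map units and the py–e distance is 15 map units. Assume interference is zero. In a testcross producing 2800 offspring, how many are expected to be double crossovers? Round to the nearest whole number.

Map distances give recombination frequencies of 0.190 and 0.150 for the two intervals.
With no interference, expected double-crossover frequency = 0.190 × 0.150 = 0.02850.
Expected number = 0.02850 × 2800 = 79.80 ≈ 80.

80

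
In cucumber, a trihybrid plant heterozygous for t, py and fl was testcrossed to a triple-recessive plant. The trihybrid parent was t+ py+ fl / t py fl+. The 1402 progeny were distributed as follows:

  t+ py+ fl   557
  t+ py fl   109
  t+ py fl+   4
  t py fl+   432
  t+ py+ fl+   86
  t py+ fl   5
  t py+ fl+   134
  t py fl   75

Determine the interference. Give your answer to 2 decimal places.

The two rarest classes, t py+ fl and t+ py fl+, are the double crossovers. Comparing them with the parentals, only the t allele has switched, so t is the middle locus and the order is fl – t – py.
fl–t: (161 + 9)/1402 = 0.1213; t–py: (243 + 9)/1402 = 0.1797.
Expected DCO frequency = 0.1213 × 0.1797 ≈ 0.02180; observed = 9/1402 ≈ 0.00642.
Coefficient of coincidence = 0.00642/0.02180 ≈ 0.29; interference = 1 − 0.29 = 0.71.

0.71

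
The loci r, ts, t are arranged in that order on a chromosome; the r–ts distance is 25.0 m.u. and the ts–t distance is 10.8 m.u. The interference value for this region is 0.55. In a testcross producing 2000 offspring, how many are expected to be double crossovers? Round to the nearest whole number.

Map distances give recombination frequencies of 0.250 and 0.108 for the two intervals.
With interference 0.55 (so coincidence = 0.45), expected double-crossover frequency = 0.250 × 0.108 × 0.45 = 0.01215.
Expected number = 0.01215 × 2000 = 24.30 ≈ 24.

24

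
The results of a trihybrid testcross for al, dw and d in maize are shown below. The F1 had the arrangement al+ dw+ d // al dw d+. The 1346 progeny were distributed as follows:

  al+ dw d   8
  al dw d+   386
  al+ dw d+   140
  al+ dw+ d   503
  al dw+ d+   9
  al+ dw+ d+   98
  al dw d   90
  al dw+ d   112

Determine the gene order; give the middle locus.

The two rarest classes, al+ dw d and al dw+ d+, are the double crossovers. Comparing them with the parentals, only the dw allele has switched, so dw is the middle locus and the order is al – dw – d.

dw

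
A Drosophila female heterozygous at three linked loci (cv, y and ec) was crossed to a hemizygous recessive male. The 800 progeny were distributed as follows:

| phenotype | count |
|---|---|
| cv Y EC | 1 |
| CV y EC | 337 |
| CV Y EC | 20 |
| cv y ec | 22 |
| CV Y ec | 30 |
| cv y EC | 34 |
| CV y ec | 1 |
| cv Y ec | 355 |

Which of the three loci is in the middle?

The two most frequent reciprocal classes, cv Y ec and CV y EC, are the parental types, so the F1 was cv Y ec / CV y EC.
The two rarest classes, cv Y EC and CV y ec, are the double crossovers. Comparing them with the parentals, only the ec allele has switched, so ec is the middle locus and the order is cv – ec – y.

ec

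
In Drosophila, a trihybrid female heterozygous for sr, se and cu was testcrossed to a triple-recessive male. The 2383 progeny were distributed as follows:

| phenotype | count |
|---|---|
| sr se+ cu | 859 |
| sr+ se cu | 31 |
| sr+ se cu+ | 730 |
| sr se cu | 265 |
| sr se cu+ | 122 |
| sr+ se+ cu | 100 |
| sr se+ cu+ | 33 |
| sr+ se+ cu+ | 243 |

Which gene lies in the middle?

cu

The two most frequent reciprocal classes, sr+ se cu+ and sr se+ cu, are the parental types, so the F1 was sr+ se cu+ / sr se+ cu.
The two rarest classes, sr+ se cu and sr se+ cu+, are the double crossovers. Comparing them with the parentals, only the cu allele has switched, so cu is the middle locus and the order is sr – cu – se.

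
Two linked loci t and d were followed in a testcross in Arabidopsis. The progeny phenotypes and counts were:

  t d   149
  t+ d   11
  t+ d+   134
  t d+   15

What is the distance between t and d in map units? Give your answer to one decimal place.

8.4 map units

The two most frequent classes, t+ d+ (134) and t d (149), are the parental types, so the F1 was t+ d+ / t d.
The recombinant classes are t+ d and t d+: 11 + 15 = 26.
Recombination frequency = 26/309 = 0.0841 ≈ 8.4%, i.e. 8.4 map units.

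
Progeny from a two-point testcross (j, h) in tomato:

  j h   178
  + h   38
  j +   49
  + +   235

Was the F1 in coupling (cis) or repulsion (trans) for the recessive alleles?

cis

The two most frequent classes are + + (235) and j h (178); these are the parental (non-recombinant) types.
So the F1 carried + + on one chromosome and j h on the other — the recessive alleles are on the same chromosome (cis / coupling).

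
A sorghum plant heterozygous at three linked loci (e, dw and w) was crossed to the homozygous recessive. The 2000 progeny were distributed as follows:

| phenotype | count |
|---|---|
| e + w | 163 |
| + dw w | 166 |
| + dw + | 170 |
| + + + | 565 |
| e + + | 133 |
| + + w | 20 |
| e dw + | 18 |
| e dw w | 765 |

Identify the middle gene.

The two most frequent reciprocal classes, + + + and e dw w, are the parental types, so the F1 was + + + / e dw w.
The two rarest classes, + + w and e dw +, are the double crossovers. Comparing them with the parentals, only the w allele has switched, so w is the middle locus and the order is dw – w – e.

w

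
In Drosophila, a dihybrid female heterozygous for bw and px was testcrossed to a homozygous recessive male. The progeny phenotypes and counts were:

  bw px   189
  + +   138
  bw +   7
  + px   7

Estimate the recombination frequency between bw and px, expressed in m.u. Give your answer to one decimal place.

4.1 m.u.

The two most frequent classes, + + (138) and bw px (189), are the parental types, so the F1 was + + / bw px.
The recombinant classes are + px and bw +: 7 + 7 = 14.
Recombination frequency = 14/341 = 0.0411 ≈ 4.1%, i.e. 4.1 m.u.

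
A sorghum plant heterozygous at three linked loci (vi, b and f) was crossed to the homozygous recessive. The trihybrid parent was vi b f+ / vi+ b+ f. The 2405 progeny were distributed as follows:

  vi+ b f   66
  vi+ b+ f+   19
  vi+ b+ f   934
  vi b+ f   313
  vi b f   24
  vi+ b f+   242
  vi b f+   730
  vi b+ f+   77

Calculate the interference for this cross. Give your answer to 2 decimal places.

The two rarest classes, vi b f and vi+ b+ f+, are the double crossovers. Comparing them with the parentals, only the f allele has switched, so f is the middle locus and the order is vi – f – b.
vi–f: (555 + 43)/2405 = 0.2486; f–b: (143 + 43)/2405 = 0.0773.
Expected DCO frequency = 0.2486 × 0.0773 ≈ 0.01922; observed = 43/2405 ≈ 0.01788.
Coefficient of coincidence = 0.01788/0.01922 ≈ 0.93; interference = 1 − 0.93 = 0.07.

0.07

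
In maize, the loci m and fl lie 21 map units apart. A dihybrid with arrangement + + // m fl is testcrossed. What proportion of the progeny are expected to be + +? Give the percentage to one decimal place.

A map distance of 21 map units corresponds to a recombination frequency of 0.210.
The F1 is + + / m fl, so + + is a parental gamete class with expected frequency (1 − r)/2 = 0.790/2 = 0.3950.
That is 0.3950 = 39.5% of the progeny.

39.5%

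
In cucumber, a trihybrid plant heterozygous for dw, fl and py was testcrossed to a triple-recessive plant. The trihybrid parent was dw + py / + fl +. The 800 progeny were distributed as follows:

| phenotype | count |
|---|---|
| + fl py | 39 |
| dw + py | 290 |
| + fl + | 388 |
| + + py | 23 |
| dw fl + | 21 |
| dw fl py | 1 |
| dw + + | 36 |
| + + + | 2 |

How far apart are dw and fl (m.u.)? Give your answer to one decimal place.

The two rarest classes, dw fl py and + + +, are the double crossovers. Comparing them with the parentals, only the fl allele has switched, so fl is the middle locus and the order is py – fl – dw.
Crossovers in the fl–dw interval produce the single-crossover classes + + py and dw fl + (23 + 21 = 44) plus the double crossovers (3).
RF(fl–dw) = (44 + 3) / 800 = 47/800 = 0.0587 → 5.9 m.u.

5.9 m.u.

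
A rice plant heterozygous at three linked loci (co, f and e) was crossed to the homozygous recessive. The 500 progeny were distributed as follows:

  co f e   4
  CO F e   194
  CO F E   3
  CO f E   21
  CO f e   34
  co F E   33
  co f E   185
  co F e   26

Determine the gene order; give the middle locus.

The two most frequent reciprocal classes, CO F e and co f E, are the parental types, so the F1 was CO F e / co f E.
The two rarest classes, CO F E and co f e, are the double crossovers. Comparing them with the parentals, only the e allele has switched, so e is the middle locus and the order is f – e – co.

e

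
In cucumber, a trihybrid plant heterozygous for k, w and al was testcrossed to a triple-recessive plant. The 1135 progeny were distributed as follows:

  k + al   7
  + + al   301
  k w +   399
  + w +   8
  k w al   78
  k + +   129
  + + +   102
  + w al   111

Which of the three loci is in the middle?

The two most frequent reciprocal classes, k w + and + + al, are the parental types, so the F1 was k w + / + + al.
The two rarest classes, + w + and k + al, are the double crossovers. Comparing them with the parentals, only the k allele has switched, so k is the middle locus and the order is al – k – w.

k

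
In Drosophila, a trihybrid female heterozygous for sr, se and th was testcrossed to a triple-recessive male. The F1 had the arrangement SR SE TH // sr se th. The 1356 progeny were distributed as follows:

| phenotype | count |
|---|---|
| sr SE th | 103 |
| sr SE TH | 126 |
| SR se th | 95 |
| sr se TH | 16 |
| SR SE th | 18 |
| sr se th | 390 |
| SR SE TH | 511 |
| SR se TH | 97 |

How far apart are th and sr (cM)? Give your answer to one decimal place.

18.8 cM

The two rarest classes, SR SE th and sr se TH, are the double crossovers. Comparing them with the parentals, only the th allele has switched, so th is the middle locus and the order is se – th – sr.
Crossovers in the th–sr interval produce the single-crossover classes sr SE TH and SR se th (126 + 95 = 221) plus the double crossovers (34).
RF(th–sr) = (221 + 34) / 1356 = 255/1356 = 0.1881 → 18.8 cM.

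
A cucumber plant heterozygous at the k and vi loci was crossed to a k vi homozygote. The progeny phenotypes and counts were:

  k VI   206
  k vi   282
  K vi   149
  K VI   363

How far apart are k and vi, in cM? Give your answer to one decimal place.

35.5 cM

The two most frequent classes, K VI (363) and k vi (282), are the parental types, so the F1 was K VI / k vi.
The recombinant classes are K vi and k VI: 149 + 206 = 355.
Recombination frequency = 355/1000 = 0.3550 ≈ 35.5%, i.e. 35.5 cM.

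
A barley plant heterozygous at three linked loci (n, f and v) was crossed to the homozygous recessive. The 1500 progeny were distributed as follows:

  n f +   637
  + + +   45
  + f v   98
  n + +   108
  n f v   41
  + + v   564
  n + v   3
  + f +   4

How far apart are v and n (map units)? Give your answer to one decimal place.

6.2 map units

The two most frequent reciprocal classes, n f + and + + v, are the parental types, so the F1 was n f + / + + v.
The two rarest classes, + f + and n + v, are the double crossovers. Comparing them with the parentals, only the n allele has switched, so n is the middle locus and the order is f – n – v.
Crossovers in the n–v interval produce the single-crossover classes n f v and + + + (41 + 45 = 86) plus the double crossovers (7).
RF(n–v) = (86 + 7) / 1500 = 93/1500 = 0.0620 → 6.2 map units.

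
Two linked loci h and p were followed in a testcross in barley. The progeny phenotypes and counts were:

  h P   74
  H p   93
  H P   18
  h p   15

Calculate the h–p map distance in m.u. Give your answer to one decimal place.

16.5 m.u.

The two most frequent classes, H p (93) and h P (74), are the parental types, so the F1 was H p / h P.
The recombinant classes are H P and h p: 18 + 15 = 33.
Recombination frequency = 33/200 = 0.1650 ≈ 16.5%, i.e. 16.5 m.u.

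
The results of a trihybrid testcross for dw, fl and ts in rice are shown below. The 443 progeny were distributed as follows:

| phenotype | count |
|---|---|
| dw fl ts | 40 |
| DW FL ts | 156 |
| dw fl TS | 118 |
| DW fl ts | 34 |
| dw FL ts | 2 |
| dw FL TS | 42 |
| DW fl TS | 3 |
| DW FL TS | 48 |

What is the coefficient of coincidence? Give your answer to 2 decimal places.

0.29

The two most frequent reciprocal classes, dw fl TS and DW FL ts, are the parental types, so the F1 was dw fl TS / DW FL ts.
The two rarest classes, DW fl TS and dw FL ts, are the double crossovers. Comparing them with the parentals, only the dw allele has switched, so dw is the middle locus and the order is ts – dw – fl.
ts–dw: (88 + 5)/443 = 0.2099; dw–fl: (76 + 5)/443 = 0.1828.
Expected DCO frequency = 0.2099 × 0.1828 ≈ 0.03837; observed = 5/443 ≈ 0.01129.
Coefficient of coincidence = 0.01129/0.03837 ≈ 0.29.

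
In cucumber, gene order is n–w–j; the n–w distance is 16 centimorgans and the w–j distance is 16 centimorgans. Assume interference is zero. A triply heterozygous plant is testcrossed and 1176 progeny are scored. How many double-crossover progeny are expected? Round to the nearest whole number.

Map distances give recombination frequencies of 0.160 and 0.160 for the two intervals.
With no interference, expected double-crossover frequency = 0.160 × 0.160 = 0.02560.
Expected number = 0.02560 × 1176 = 30.11 ≈ 30.

30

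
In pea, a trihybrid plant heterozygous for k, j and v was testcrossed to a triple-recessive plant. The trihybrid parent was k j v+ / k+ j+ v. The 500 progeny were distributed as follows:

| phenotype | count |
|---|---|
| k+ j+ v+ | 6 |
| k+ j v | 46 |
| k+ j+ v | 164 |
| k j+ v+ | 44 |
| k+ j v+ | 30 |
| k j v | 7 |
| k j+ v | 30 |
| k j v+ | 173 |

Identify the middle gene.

v

The two rarest classes, k j v and k+ j+ v+, are the double crossovers. Comparing them with the parentals, only the v allele has switched, so v is the middle locus and the order is j – v – k.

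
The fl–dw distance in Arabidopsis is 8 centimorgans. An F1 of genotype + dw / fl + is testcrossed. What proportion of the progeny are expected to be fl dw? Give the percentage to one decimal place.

4.0%

A map distance of 8 centimorgans corresponds to a recombination frequency of 0.080.
The F1 is + dw / fl +, so fl dw is a recombinant gamete class with expected frequency r/2 = 0.080/2 = 0.0400.
That is 0.0400 = 4.0% of the progeny.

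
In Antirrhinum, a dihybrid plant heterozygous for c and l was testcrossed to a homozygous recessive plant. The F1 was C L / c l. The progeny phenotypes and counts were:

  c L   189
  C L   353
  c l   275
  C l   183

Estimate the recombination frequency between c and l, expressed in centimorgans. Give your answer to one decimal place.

37.2 centimorgans

The recombinant classes are C l and c L: 183 + 189 = 372.
Recombination frequency = 372/1000 = 0.3720 ≈ 37.2%, i.e. 37.2 centimorgans.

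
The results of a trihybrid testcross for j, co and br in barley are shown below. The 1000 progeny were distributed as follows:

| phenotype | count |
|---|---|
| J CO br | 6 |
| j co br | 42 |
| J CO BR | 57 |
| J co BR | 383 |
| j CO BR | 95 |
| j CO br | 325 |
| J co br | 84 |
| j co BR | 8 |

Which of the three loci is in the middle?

j

The two most frequent reciprocal classes, j CO br and J co BR, are the parental types, so the F1 was j CO br / J co BR.
The two rarest classes, J CO br and j co BR, are the double crossovers. Comparing them with the parentals, only the j allele has switched, so j is the middle locus and the order is br – j – co.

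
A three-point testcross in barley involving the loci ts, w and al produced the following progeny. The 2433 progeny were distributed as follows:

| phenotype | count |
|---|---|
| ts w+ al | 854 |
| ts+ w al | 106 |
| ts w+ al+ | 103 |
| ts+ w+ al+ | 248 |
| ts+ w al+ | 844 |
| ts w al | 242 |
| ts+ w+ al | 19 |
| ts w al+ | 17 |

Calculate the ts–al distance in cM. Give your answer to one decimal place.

The two most frequent reciprocal classes, ts w+ al and ts+ w al+, are the parental types, so the F1 was ts w+ al / ts+ w al+.
The two rarest classes, ts+ w+ al and ts w al+, are the double crossovers. Comparing them with the parentals, only the ts allele has switched, so ts is the middle locus and the order is al – ts – w.
Crossovers in the al–ts interval produce the single-crossover classes ts w+ al+ and ts+ w al (103 + 106 = 209) plus the double crossovers (36).
RF(al–ts) = (209 + 36) / 2433 = 245/2433 = 0.1007 → 10.1 cM.

10.1 cM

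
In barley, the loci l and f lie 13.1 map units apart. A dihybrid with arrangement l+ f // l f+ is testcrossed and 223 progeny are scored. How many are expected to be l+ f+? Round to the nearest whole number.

15

A map distance of 13.1 map units corresponds to a recombination frequency of 0.131.
The F1 is l+ f / l f+, so l+ f+ is a recombinant gamete class with expected frequency r/2 = 0.131/2 = 0.0655.
Expected number = 0.0655 × 223 = 14.61 ≈ 15.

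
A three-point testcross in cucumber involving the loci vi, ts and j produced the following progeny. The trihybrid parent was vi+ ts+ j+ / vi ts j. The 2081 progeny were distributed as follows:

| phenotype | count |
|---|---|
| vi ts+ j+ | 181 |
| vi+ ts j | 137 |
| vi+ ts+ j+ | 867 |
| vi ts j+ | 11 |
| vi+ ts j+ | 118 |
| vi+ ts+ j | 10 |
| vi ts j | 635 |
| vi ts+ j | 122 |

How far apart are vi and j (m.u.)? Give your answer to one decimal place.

The two rarest classes, vi+ ts+ j and vi ts j+, are the double crossovers. Comparing them with the parentals, only the j allele has switched, so j is the middle locus and the order is ts – j – vi.
Crossovers in the j–vi interval produce the single-crossover classes vi ts+ j+ and vi+ ts j (181 + 137 = 318) plus the double crossovers (21).
RF(j–vi) = (318 + 21) / 2081 = 339/2081 = 0.1629 → 16.3 m.u.

16.3 m.u.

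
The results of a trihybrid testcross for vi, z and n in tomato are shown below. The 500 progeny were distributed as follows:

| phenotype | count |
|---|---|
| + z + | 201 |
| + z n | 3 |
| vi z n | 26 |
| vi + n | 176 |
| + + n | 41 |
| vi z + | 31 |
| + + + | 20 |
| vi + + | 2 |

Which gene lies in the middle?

The two most frequent reciprocal classes, + z + and vi + n, are the parental types, so the F1 was + z + / vi + n.
The two rarest classes, + z n and vi + +, are the double crossovers. Comparing them with the parentals, only the n allele has switched, so n is the middle locus and the order is vi – n – z.

n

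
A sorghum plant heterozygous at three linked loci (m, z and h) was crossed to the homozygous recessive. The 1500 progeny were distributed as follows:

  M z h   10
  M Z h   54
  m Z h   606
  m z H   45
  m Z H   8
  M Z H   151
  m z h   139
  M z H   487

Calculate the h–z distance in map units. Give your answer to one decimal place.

20.5 map units

The two most frequent reciprocal classes, m Z h and M z H, are the parental types, so the F1 was m Z h / M z H.
The two rarest classes, m Z H and M z h, are the double crossovers. Comparing them with the parentals, only the h allele has switched, so h is the middle locus and the order is z – h – m.
Crossovers in the z–h interval produce the single-crossover classes m z h and M Z H (139 + 151 = 290) plus the double crossovers (18).
RF(z–h) = (290 + 18) / 1500 = 308/1500 = 0.2053 → 20.5 map units.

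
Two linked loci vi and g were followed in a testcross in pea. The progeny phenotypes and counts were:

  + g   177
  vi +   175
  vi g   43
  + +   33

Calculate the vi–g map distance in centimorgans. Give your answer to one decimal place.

The two most frequent classes, + g (177) and vi + (175), are the parental types, so the F1 was + g / vi +.
The recombinant classes are + + and vi g: 33 + 43 = 76.
Recombination frequency = 76/428 = 0.1776 ≈ 17.8%, i.e. 17.8 centimorgans.

17.8 centimorgans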